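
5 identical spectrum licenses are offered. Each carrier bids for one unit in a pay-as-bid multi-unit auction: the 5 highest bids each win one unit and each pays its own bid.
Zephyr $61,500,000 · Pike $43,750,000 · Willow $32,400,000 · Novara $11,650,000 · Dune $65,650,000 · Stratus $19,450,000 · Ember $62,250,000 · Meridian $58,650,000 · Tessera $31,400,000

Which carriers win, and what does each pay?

Dune $65,650,000, Ember $62,250,000, Zephyr $61,500,000, Meridian $58,650,000, Pike $43,750,000

Bids ranked high→low: 65,650,000 (Dune), 62,250,000 (Ember), 61,500,000 (Zephyr), 58,650,000 (Meridian), 43,750,000 (Pike), 32,400,000 (Willow), 31,400,000 (Tessera), …
Winners (5 units): Dune, Ember, Zephyr, Meridian, Pike.
Each winner pays its own bid: Dune $65,650,000, Ember $62,250,000, Zephyr $61,500,000, Meridian $58,650,000, Pike $43,750,000.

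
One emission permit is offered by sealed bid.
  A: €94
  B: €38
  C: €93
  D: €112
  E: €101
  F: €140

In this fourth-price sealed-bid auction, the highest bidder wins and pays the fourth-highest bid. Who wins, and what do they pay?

Fourth-price sealed-bid auction: the highest bidder wins and pays the fourth-highest bid.
Bids ranked: 140 (F) > 112 (D) > 101 (E) > 94 (A) > 93 (C) > 38 (B)
F is highest; pays the fourth-highest bid, €94.

F pays €94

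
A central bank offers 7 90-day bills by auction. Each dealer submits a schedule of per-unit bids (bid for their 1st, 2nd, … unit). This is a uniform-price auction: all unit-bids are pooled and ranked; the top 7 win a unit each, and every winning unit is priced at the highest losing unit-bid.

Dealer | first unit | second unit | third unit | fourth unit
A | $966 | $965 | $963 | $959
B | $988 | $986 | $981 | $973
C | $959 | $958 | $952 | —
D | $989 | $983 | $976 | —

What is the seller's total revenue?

Total revenue: $6,762

All unit-bids, highest first — top 7: 989 (D-1), 988 (B-1), 986 (B-2), 983 (D-2), 981 (B-3), 976 (D-3), 973 (B-4)
First bid not allocated: $966.
Allocation: B 4, D 3. Every unit priced at $966.
Revenue = 7 × 966 = $6,762.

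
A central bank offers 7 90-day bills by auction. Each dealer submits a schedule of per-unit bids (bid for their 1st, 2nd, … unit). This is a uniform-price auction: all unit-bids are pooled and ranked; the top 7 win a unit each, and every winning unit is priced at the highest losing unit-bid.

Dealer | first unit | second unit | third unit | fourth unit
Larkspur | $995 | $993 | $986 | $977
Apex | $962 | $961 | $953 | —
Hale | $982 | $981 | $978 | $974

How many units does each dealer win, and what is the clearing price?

Hale 3, Larkspur 4; clearing price $974

Pooled unit-bids ranked (top 7): 995 (Larkspur-1), 993 (Larkspur-2), 986 (Larkspur-3), 982 (Hale-1), 981 (Hale-2), 978 (Hale-3), 977 (Larkspur-4)
Highest rejected unit-bid = $974.
Allocation: Hale 3, Larkspur 4.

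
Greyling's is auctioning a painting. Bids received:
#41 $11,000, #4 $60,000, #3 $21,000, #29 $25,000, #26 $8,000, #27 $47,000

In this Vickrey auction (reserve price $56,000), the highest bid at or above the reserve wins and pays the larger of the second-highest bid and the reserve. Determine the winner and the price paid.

#4 pays $56,000

Sorting bids: 60,000 (#4) > 47,000 (#27) > 25,000 (#29) > 21,000 (#3) > 11,000 (#41) > 8,000 (#26)
#4 has the top bid at or above the reserve ($60,000).
Second-highest bid $47,000 is below the reserve $56,000, so the reserve binds → payment $56,000.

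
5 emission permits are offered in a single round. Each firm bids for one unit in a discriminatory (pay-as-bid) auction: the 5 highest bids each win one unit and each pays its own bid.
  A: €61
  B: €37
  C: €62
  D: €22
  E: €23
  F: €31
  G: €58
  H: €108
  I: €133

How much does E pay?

E pays €0

Ordering the bids: 133 (I), 108 (H), 62 (C), 61 (A), 58 (G), 37 (B), 31 (F), …
Winners (5 units): I, H, C, A, G.
E does not win → €0.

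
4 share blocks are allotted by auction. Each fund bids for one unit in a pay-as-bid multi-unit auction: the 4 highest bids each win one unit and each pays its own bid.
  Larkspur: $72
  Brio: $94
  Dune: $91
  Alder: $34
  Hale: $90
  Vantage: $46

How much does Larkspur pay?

Larkspur pays $72

Bids ranked high→low: 94 (Brio), 91 (Dune), 90 (Hale), 72 (Larkspur), 46 (Vantage), 34 (Alder)
Winners (4 units): Brio, Dune, Hale, Larkspur.
Larkspur wins → own bid $72.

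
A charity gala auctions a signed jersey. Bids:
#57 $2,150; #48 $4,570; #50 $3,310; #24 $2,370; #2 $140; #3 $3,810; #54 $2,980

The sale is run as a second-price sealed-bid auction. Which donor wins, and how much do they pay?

#48 pays $3,810

Bids ranked: 4,570 (#48) > 3,810 (#3) > 3,310 (#50) > 2,980 (#54) > 2,370 (#24) > 2,150 (#57) > …
Second-price: #48 pays #3's bid of $3,810.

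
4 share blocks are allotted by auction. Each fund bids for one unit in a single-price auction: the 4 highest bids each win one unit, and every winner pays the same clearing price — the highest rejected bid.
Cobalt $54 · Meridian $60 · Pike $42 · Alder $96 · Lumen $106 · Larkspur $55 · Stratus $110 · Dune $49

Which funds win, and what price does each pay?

Stratus, Lumen, Alder, Meridian; each pays $55

Sorting: 110 (Stratus), 106 (Lumen), 96 (Alder), 60 (Meridian), 55 (Larkspur), 54 (Cobalt), …
Top 4: Stratus, Lumen, Alder, Meridian.
First losing bid is Larkspur's $55, which sets the uniform price.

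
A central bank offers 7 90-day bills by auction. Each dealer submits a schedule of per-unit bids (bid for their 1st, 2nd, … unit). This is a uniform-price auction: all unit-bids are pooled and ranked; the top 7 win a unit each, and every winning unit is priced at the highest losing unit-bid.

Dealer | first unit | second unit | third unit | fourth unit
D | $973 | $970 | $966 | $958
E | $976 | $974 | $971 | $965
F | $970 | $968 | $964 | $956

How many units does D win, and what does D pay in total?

All unit-bids, highest first — top 7: 976 (E-1), 974 (E-2), 973 (D-1), 971 (E-3), 970 (D-2), 970 (F-1), 968 (F-2)
Highest rejected unit-bid = $966.
D wins 2 unit(s) at $966 each.

D: 2 units, pays $1,932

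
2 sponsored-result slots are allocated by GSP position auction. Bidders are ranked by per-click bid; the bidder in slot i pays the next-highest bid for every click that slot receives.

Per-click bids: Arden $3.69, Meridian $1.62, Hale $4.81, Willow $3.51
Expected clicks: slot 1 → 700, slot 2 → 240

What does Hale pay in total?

Sorting advertisers: $4.81 (Hale) > $3.69 (Arden) > $3.51 (Willow) > …
Hale holds slot 1 → pays next bid $3.69 × 700 clicks = $2583.00.

Hale pays $2583.00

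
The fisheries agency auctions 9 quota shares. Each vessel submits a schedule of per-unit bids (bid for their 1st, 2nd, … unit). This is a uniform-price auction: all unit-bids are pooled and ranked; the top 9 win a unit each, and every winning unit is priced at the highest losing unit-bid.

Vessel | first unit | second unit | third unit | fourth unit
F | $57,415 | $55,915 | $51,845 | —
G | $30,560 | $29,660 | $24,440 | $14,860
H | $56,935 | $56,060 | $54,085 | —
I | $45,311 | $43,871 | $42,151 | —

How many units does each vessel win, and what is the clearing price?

Pooled unit-bids ranked (top 9): 57,415 (F-1), 56,935 (H-1), 56,060 (H-2), 55,915 (F-2), 54,085 (H-3), 51,845 (F-3), 45,311 (I-1), 43,871 (I-2), 42,151 (I-3)
Highest rejected unit-bid = $30,560.
Allocation: F 3, H 3, I 3.

F 3, H 3, I 3; clearing price $30,560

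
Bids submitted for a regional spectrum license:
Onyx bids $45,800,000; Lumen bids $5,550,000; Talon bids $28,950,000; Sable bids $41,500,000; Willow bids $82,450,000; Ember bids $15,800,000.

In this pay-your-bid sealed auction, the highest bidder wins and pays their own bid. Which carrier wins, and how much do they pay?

Pay-your-bid sealed auction: the highest bidder wins and pays their own bid.
Sorting bids: 82,450,000 (Willow) > 45,800,000 (Onyx) > 41,500,000 (Sable) > 28,950,000 (Talon) > 15,800,000 (Ember) > 5,550,000 (Lumen)
Willow is highest → pays own bid, $82,450,000.

Willow pays $82,450,000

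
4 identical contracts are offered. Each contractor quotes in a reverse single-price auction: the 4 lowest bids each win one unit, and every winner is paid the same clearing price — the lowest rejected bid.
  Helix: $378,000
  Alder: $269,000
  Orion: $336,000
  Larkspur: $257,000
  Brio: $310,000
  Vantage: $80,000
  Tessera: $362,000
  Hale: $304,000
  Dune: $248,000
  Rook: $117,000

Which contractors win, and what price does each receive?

Vantage, Rook, Dune, Larkspur; each is paid $269,000

Sorting: 80,000 (Vantage), 117,000 (Rook), 248,000 (Dune), 257,000 (Larkspur), 269,000 (Alder), 304,000 (Hale), …
The 4 lowest are Vantage, Rook, Dune, Larkspur.
Lowest unsuccessful bid: $269,000 → clearing price.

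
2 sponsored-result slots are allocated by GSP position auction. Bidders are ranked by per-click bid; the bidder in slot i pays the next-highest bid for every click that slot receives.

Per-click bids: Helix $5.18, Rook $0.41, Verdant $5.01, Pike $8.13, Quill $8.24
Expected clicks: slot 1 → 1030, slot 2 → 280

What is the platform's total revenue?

Ranked by bid: $8.24 (Quill) > $8.13 (Pike) > $5.18 (Helix) > …
Slot 1: Quill pays $8.13 × 1030 = $8373.90
Slot 2: Pike pays $5.18 × 280 = $1450.40
Total = $9824.30

Total revenue: $9824.30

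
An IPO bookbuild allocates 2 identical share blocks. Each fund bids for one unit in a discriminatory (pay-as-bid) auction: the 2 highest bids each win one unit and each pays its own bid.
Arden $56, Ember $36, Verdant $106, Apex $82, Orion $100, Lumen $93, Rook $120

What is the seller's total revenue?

Total revenue: $226

Ordering the bids: 120 (Rook), 106 (Verdant), 100 (Orion), 93 (Lumen), …
The 2 highest are Rook, Verdant.
Total revenue = 120 + 106 = $226.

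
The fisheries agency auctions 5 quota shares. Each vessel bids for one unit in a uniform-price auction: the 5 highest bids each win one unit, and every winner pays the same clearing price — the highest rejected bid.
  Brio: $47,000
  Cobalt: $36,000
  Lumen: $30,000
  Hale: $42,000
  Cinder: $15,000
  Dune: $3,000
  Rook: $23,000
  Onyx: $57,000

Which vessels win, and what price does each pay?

Onyx, Brio, Hale, Cobalt, Lumen; each pays $23,000

Ordering the bids: 57,000 (Onyx), 47,000 (Brio), 42,000 (Hale), 36,000 (Cobalt), 30,000 (Lumen), 23,000 (Rook), 15,000 (Cinder), …
The 5 highest are Onyx, Brio, Hale, Cobalt, Lumen.
First losing bid is Rook's $23,000, which sets the uniform price.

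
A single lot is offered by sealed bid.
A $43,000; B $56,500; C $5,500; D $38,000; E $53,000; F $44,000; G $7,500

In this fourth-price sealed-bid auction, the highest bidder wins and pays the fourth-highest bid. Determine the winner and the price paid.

Rule: the highest bidder wins and pays the fourth-highest bid.
Bids ranked: 56,500 (B) > 53,000 (E) > 44,000 (F) > 43,000 (A) > 38,000 (D) > 7,500 (G) > …
B is highest; pays the fourth-highest bid, $43,000.

B pays $43,000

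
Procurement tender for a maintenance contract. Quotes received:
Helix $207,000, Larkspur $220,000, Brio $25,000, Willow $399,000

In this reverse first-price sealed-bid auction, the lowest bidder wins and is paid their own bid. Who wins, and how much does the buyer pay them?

Brio is paid $25,000

Reverse first-price sealed-bid auction: the lowest bidder wins and is paid their own bid.
Bids in order: 25,000 (Brio) < 207,000 (Helix) < 220,000 (Larkspur) < 399,000 (Willow)
First-price: Brio is paid what they bid, $25,000.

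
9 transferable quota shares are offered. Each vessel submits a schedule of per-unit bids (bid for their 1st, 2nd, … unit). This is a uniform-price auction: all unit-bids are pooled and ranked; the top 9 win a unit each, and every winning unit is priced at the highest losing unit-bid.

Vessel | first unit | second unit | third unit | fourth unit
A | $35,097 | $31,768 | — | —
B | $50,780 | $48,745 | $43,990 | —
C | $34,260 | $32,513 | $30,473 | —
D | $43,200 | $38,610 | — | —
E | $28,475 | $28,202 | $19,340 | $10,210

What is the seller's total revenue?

Total revenue: $274,257

Pooled unit-bids ranked (top 9): 50,780 (B-1), 48,745 (B-2), 43,990 (B-3), 43,200 (D-1), 38,610 (D-2), 35,097 (A-1), 34,260 (C-1), 32,513 (C-2), 31,768 (A-2)
Highest rejected unit-bid = $30,473.
Allocation: A 2, B 3, C 2, D 2. Every unit priced at $30,473.
Revenue = 9 × 30,473 = $274,257.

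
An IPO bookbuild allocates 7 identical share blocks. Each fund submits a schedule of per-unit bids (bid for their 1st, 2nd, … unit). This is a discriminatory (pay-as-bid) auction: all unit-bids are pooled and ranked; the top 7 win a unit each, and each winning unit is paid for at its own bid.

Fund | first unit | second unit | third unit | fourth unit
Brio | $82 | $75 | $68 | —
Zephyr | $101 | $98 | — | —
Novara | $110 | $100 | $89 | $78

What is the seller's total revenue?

All unit-bids, highest first — top 7: 110 (Novara-1), 101 (Zephyr-1), 100 (Novara-2), 98 (Zephyr-2), 89 (Novara-3), 82 (Brio-1), 78 (Novara-4)
Next rejected bid: $75 (not a price — pay-as-bid).
Each winning unit pays its own bid.
Revenue = 110 + 101 + 100 + 98 + 89 + 82 + 78 = $658.

Total revenue: $658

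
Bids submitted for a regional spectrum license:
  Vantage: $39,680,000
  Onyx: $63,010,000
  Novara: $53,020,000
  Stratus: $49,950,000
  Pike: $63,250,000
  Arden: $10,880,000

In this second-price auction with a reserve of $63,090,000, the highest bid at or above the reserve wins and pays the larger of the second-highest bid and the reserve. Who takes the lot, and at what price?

Sorting bids: 63,250,000 (Pike) > 63,010,000 (Onyx) > 53,020,000 (Novara) > 49,950,000 (Stratus) > 39,680,000 (Vantage) > 10,880,000 (Arden)
Highest eligible bid: Pike at $63,250,000.
Second-highest bid $63,010,000 is below the reserve $63,090,000, so the reserve binds → payment $63,090,000.

Pike pays $63,090,000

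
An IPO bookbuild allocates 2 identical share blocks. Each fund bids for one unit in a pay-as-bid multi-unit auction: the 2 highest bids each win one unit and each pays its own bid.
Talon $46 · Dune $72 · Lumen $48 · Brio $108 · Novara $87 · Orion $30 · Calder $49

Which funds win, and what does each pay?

Brio $108, Novara $87

Ordering the bids: 108 (Brio), 87 (Novara), 72 (Dune), 49 (Calder), …
Winners (2 units): Brio, Novara.
Each winner pays its own bid: Brio $108, Novara $87.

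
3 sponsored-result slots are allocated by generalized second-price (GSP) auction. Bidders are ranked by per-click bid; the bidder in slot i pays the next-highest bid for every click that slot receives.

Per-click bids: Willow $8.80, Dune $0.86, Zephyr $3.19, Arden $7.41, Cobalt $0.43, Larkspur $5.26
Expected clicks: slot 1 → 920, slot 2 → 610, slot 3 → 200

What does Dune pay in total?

Dune pays $0.00

Per-click bids in order: $8.80 (Willow) > $7.41 (Arden) > $5.26 (Larkspur) > $3.19 (Zephyr) > …
Dune ranks below slot 3 → no slot, pays nothing.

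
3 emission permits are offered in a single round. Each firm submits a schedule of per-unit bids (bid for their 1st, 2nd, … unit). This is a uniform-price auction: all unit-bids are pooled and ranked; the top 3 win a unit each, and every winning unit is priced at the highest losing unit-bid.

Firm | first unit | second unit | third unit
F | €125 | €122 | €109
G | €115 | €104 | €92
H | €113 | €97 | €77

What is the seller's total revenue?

Total revenue: €339

All unit-bids, highest first — top 3: 125 (F-1), 122 (F-2), 115 (G-1)
First bid not allocated: €113.
Allocation: F 2, G 1. Every unit priced at €113.
Revenue = 3 × 113 = €339.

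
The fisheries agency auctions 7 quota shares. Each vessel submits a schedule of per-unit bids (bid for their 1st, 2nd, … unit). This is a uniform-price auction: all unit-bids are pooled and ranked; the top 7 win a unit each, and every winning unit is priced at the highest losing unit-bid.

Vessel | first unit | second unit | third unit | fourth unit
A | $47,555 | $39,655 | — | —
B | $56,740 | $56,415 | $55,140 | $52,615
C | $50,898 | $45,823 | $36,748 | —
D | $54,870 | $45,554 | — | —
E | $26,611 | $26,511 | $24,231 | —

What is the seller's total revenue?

Pooled unit-bids ranked (top 7): 56,740 (B-1), 56,415 (B-2), 55,140 (B-3), 54,870 (D-1), 52,615 (B-4), 50,898 (C-1), 47,555 (A-1)
First bid not allocated: $45,823.
Allocation: A 1, B 4, C 1, D 1. Every unit priced at $45,823.
Revenue = 7 × 45,823 = $320,761.

Total revenue: $320,761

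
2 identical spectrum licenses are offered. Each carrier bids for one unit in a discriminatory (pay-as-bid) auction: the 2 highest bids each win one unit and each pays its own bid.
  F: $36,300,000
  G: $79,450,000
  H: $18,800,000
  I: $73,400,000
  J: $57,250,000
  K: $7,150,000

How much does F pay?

Ordering the bids: 79,450,000 (G), 73,400,000 (I), 57,250,000 (J), 36,300,000 (F), …
The 2 highest are G, I.
F does not win → $0.

F pays $0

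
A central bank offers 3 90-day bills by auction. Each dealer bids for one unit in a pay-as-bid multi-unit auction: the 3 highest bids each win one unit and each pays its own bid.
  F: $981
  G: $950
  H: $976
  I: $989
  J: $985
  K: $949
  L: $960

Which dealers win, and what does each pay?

Sorting: 989 (I), 985 (J), 981 (F), 976 (H), 960 (L), …
Top 3: I, J, F.
Each winner pays its own bid: I $989, J $985, F $981.

I $989, J $985, F $981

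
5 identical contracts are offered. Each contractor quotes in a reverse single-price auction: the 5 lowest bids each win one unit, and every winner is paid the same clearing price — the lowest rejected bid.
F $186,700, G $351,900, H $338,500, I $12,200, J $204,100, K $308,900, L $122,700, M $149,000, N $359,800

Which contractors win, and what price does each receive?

Bids ranked low→high: 12,200 (I), 122,700 (L), 149,000 (M), 186,700 (F), 204,100 (J), 308,900 (K), 338,500 (H), …
Winners (5 units): I, L, M, F, J.
Lowest unsuccessful bid: $308,900 → clearing price.

I, L, M, F, J; each is paid $308,900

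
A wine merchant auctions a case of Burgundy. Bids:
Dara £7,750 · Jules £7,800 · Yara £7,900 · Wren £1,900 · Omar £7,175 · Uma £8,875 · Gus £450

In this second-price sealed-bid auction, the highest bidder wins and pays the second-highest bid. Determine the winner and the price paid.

Uma pays £7,900

Rule: the highest bidder wins and pays the second-highest bid.
Bids ranked: 8,875 (Uma) > 7,900 (Yara) > 7,800 (Jules) > 7,750 (Dara) > 7,175 (Omar) > 1,900 (Wren) > …
Uma wins with the highest bid; price is set by the runner-up at £7,900.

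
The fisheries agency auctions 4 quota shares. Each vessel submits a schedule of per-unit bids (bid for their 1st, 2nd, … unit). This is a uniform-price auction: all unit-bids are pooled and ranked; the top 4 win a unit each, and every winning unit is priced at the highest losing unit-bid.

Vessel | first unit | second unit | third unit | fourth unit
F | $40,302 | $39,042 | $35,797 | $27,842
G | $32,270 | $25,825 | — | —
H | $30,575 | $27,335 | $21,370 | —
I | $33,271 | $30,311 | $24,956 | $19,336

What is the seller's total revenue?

Total revenue: $129,080

Merging the schedules and taking the best 4: 40,302 (F-1), 39,042 (F-2), 35,797 (F-3), 33,271 (I-1)
First bid not allocated: $32,270.
Allocation: F 3, I 1. Every unit priced at $32,270.
Revenue = 4 × 32,270 = $129,080.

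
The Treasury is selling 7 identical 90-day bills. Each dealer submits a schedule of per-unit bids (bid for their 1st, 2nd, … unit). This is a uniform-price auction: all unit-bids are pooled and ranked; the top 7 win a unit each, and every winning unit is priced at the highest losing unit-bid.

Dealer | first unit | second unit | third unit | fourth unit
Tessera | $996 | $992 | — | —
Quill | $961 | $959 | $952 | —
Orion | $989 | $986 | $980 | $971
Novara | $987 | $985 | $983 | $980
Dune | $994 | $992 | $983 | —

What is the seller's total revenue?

Total revenue: $6,895

Merging the schedules and taking the best 7: 996 (Tessera-1), 994 (Dune-1), 992 (Tessera-2), 992 (Dune-2), 989 (Orion-1), 987 (Novara-1), 986 (Orion-2)
Highest rejected unit-bid = $985.
Allocation: Dune 2, Novara 1, Orion 2, Tessera 2. Every unit priced at $985.
Revenue = 7 × 985 = $6,895.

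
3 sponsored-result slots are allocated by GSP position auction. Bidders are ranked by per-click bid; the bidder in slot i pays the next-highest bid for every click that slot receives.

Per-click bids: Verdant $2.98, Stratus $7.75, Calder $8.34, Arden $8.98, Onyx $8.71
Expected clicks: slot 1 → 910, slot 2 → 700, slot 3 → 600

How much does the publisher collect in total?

Total revenue: $18414.10

Ranked by bid: $8.98 (Arden) > $8.71 (Onyx) > $8.34 (Calder) > $7.75 (Stratus) > …
Slot 1: Arden pays $8.71 × 910 = $7926.10
Slot 2: Onyx pays $8.34 × 700 = $5838.00
Slot 3: Calder pays $7.75 × 600 = $4650.00
Total = $18414.10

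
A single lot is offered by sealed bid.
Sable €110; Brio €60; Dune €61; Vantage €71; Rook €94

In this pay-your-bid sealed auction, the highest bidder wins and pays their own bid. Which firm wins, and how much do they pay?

Bids in order: 110 (Sable) > 94 (Rook) > 71 (Vantage) > 61 (Dune) > 60 (Brio)
Sable is highest → pays own bid, €110.

Sable pays €110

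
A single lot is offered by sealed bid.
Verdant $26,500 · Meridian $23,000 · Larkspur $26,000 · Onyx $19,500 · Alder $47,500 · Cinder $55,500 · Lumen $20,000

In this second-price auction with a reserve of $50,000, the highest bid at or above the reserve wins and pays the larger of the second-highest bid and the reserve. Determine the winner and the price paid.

Cinder pays $50,000

Rule: the highest bid at or above the reserve wins and pays the larger of the second-highest bid and the reserve.
Bids ranked: 55,500 (Cinder) > 47,500 (Alder) > 26,500 (Verdant) > 26,000 (Larkspur) > 23,000 (Meridian) > 20,000 (Lumen) > …
Highest eligible bid: Cinder at $55,500.
max(second-highest $47,500, reserve $50,000) = $50,000.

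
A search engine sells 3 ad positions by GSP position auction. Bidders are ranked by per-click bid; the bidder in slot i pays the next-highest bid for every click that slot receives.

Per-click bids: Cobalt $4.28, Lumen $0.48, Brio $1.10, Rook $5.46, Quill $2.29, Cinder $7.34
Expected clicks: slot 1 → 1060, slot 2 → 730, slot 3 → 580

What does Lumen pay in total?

Lumen pays $0.00

Sorting advertisers: $7.34 (Cinder) > $5.46 (Rook) > $4.28 (Cobalt) > $2.29 (Quill) > …
Lumen ranks below slot 3 → no slot, pays nothing.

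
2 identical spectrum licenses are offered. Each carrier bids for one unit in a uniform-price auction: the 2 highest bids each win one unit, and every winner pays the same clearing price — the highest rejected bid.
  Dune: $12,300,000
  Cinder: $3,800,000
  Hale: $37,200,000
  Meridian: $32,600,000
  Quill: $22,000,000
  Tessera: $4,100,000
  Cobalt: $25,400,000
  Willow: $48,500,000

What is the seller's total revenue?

Sorting: 48,500,000 (Willow), 37,200,000 (Hale), 32,600,000 (Meridian), 25,400,000 (Cobalt), …
Winners (2 units): Willow, Hale.
First losing bid is Meridian's $32,600,000, which sets the uniform price.
Total revenue = 2 × $32,600,000 = $65,200,000.

Total revenue: $65,200,000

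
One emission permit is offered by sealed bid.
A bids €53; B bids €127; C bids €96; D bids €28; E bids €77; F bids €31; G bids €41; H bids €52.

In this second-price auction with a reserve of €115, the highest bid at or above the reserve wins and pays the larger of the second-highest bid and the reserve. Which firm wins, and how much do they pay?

Bids in order: 127 (B) > 96 (C) > 77 (E) > 53 (A) > 52 (H) > 41 (G) > …
Highest eligible bid: B at €127.
max(second-highest €96, reserve €115) = €115.

B pays €115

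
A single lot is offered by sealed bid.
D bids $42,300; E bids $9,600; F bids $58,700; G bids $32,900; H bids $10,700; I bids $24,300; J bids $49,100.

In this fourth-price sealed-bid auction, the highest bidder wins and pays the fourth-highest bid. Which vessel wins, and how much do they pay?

F pays $32,900

Rule: the highest bidder wins and pays the fourth-highest bid.
Bids ranked: 58,700 (F) > 49,100 (J) > 42,300 (D) > 32,900 (G) > 24,300 (I) > 10,700 (H) > …
F is highest; pays the fourth-highest bid, $32,900.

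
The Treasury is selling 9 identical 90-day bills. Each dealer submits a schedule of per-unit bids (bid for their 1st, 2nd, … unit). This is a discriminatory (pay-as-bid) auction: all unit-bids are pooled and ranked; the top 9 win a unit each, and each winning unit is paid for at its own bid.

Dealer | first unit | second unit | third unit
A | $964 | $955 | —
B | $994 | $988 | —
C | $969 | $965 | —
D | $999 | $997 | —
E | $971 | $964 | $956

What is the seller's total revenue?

All unit-bids, highest first — top 9: 999 (D-1), 997 (D-2), 994 (B-1), 988 (B-2), 971 (E-1), 969 (C-1), 965 (C-2), 964 (A-1), 964 (E-2)
Next rejected bid: $956 (not a price — pay-as-bid).
Each winning unit pays its own bid.
Revenue = 999 + 997 + 994 + 988 + 971 + 969 + 965 + 964 + 964 = $8,811.

Total revenue: $8,811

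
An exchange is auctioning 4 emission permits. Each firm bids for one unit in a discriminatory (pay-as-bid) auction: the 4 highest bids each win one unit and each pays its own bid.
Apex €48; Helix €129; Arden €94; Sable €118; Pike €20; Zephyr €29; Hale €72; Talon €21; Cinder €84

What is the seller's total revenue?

Total revenue: €425

Sorting: 129 (Helix), 118 (Sable), 94 (Arden), 84 (Cinder), 72 (Hale), 48 (Apex), …
The 4 highest are Helix, Sable, Arden, Cinder.
Total revenue = 129 + 118 + 94 + 84 = €425.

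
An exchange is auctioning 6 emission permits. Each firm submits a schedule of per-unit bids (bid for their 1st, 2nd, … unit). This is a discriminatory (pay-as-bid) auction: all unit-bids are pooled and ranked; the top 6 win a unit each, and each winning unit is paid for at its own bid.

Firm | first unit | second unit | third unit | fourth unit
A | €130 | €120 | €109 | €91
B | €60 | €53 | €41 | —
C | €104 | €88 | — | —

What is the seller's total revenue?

Merging the schedules and taking the best 6: 130 (A-1), 120 (A-2), 109 (A-3), 104 (C-1), 91 (A-4), 88 (C-2)
Next rejected bid: €60 (not a price — pay-as-bid).
Each winning unit pays its own bid.
Revenue = 130 + 120 + 109 + 104 + 91 + 88 = €642.

Total revenue: €642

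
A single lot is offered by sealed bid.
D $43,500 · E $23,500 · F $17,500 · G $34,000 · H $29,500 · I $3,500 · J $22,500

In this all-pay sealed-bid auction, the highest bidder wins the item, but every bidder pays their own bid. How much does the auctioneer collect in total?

Total revenue: $174,000

Sorting bids: 43,500 (D) > 34,000 (G) > 29,500 (H) > 23,500 (E) > 22,500 (J) > 17,500 (F) > …
D wins with the top bid; all bids are sunk regardless.
Every bidder forfeits their bid regardless of winning.
Revenue = 43,500 + 23,500 + 17,500 + 34,000 + 29,500 + 3,500 + 22,500 = $174,000.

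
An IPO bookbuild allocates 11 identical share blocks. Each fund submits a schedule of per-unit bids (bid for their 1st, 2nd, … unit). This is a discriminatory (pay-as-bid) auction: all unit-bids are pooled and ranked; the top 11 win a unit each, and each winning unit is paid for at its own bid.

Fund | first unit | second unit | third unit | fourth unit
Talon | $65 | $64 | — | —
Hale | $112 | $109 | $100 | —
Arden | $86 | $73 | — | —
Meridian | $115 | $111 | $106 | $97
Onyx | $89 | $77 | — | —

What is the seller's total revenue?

Total revenue: $1,075

Pooled unit-bids ranked (top 11): 115 (Meridian-1), 112 (Hale-1), 111 (Meridian-2), 109 (Hale-2), 106 (Meridian-3), 100 (Hale-3), 97 (Meridian-4), 89 (Onyx-1), 86 (Arden-1), 77 (Onyx-2), 73 (Arden-2)
Next rejected bid: $65 (not a price — pay-as-bid).
Each winning unit pays its own bid.
Revenue = 115 + 112 + 111 + 109 + 106 + 100 + 97 + 89 + 86 + 77 + 73 = $1,075.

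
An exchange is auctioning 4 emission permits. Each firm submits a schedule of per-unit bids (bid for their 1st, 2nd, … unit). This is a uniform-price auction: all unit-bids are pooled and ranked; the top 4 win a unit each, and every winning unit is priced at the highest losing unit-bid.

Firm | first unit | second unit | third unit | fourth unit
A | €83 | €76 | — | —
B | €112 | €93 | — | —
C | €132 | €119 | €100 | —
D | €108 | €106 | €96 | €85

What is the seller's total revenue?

All unit-bids, highest first — top 4: 132 (C-1), 119 (C-2), 112 (B-1), 108 (D-1)
First bid not allocated: €106.
Allocation: B 1, C 2, D 1. Every unit priced at €106.
Revenue = 4 × 106 = €424.

Total revenue: €424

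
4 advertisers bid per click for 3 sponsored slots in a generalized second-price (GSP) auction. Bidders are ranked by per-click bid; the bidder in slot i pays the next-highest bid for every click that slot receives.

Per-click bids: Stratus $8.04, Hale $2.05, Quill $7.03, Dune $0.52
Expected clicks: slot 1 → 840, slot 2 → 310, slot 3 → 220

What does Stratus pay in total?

Stratus pays $5905.20

Sorting advertisers: $8.04 (Stratus) > $7.03 (Quill) > $2.05 (Hale) > $0.52 (Dune)
Stratus holds slot 1 → pays next bid $7.03 × 840 clicks = $5905.20.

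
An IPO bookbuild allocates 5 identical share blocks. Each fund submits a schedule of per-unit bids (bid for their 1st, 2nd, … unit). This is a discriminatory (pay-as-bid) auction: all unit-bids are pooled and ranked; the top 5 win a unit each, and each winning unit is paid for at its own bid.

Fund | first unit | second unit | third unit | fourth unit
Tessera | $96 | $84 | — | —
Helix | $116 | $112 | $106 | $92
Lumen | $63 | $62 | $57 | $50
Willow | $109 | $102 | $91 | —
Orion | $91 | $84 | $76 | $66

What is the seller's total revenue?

Pooled unit-bids ranked (top 5): 116 (Helix-1), 112 (Helix-2), 109 (Willow-1), 106 (Helix-3), 102 (Willow-2)
Next rejected bid: $96 (not a price — pay-as-bid).
Each winning unit pays its own bid.
Revenue = 116 + 112 + 109 + 106 + 102 = $545.

Total revenue: $545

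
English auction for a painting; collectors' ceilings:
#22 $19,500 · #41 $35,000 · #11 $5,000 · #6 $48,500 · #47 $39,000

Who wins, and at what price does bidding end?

#6 wins at $39,000

Limits ranked: 48,500 (#6) > 39,000 (#47) > 35,000 (#41) > 19,500 (#22) > 5,000 (#11)
Bidding ends when #47 exits at $39,000; #6 takes it.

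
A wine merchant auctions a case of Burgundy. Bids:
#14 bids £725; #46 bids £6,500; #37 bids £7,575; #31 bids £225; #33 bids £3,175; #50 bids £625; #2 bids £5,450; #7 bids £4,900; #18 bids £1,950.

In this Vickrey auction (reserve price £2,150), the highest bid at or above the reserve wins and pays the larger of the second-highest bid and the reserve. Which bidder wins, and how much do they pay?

#37 pays £6,500

Vickrey auction (reserve price £2,150): the highest bid at or above the reserve wins and pays the larger of the second-highest bid and the reserve.
Bids ranked: 7,575 (#37) > 6,500 (#46) > 5,450 (#2) > 4,900 (#7) > 3,175 (#33) > 1,950 (#18) > …
#37 has the top bid at or above the reserve (£7,575).
Second-highest bid £6,500 exceeds the reserve £2,150 → payment £6,500.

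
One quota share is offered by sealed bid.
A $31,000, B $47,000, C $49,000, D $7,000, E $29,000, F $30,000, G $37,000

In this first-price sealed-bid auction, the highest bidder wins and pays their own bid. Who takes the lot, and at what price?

Bids in order: 49,000 (C) > 47,000 (B) > 37,000 (G) > 31,000 (A) > 30,000 (F) > 29,000 (E) > …
C has the highest bid and pays exactly that: $49,000.

C pays $49,000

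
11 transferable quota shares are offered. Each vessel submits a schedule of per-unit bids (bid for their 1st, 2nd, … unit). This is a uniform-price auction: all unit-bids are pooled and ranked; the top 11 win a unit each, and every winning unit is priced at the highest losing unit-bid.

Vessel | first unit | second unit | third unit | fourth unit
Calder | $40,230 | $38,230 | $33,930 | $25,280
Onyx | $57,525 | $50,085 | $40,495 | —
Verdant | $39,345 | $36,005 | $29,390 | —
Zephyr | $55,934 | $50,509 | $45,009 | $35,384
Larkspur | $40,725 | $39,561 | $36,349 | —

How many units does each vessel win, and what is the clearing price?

Calder 2, Larkspur 2, Onyx 3, Verdant 1, Zephyr 3; clearing price $36,349

Merging the schedules and taking the best 11: 57,525 (Onyx-1), 55,934 (Zephyr-1), 50,509 (Zephyr-2), 50,085 (Onyx-2), 45,009 (Zephyr-3), 40,725 (Larkspur-1), 40,495 (Onyx-3), 40,230 (Calder-1), 39,561 (Larkspur-2), 39,345 (Verdant-1), 38,230 (Calder-2)
The (k+1)-th unit-bid is $36,349.
Allocation: Calder 2, Larkspur 2, Onyx 3, Verdant 1, Zephyr 3.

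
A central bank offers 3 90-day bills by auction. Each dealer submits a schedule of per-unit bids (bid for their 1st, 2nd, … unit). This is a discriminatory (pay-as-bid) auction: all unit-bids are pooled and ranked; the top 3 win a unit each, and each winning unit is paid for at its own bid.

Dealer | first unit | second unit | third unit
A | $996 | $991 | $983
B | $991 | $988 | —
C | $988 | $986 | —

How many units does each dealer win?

A 2, B 1

Pooled unit-bids ranked (top 3): 996 (A-1), 991 (A-2), 991 (B-1)
Next rejected bid: $988 (not a price — pay-as-bid).
Allocation: A 2, B 1.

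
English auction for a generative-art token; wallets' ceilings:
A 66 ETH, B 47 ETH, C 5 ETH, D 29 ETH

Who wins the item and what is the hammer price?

A wins at 47 ETH

Open ascending-bid auction: the price rises until one bidder remains; the winner pays the price at which the last rival dropped out.
Sorting limits: 66 (A) > 47 (B) > 29 (D) > 5 (C)
Once the price passes 47 ETH, only A is left; the hammer falls at B's limit of 47 ETH.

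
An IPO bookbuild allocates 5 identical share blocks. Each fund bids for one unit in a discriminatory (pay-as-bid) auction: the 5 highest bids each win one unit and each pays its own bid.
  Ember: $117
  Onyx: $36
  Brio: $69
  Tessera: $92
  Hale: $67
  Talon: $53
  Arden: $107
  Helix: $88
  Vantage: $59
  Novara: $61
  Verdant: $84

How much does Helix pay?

Sorting: 117 (Ember), 107 (Arden), 92 (Tessera), 88 (Helix), 84 (Verdant), 69 (Brio), 67 (Hale), …
The 5 highest are Ember, Arden, Tessera, Helix, Verdant.
Helix wins → own bid $88.

Helix pays $88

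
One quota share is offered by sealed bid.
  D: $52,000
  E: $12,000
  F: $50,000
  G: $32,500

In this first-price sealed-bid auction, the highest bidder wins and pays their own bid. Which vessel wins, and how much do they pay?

First-price sealed-bid auction: the highest bidder wins and pays their own bid.
Sorting bids: 52,000 (D) > 50,000 (F) > 32,500 (G) > 12,000 (E)
D is highest → pays own bid, $52,000.

D pays $52,000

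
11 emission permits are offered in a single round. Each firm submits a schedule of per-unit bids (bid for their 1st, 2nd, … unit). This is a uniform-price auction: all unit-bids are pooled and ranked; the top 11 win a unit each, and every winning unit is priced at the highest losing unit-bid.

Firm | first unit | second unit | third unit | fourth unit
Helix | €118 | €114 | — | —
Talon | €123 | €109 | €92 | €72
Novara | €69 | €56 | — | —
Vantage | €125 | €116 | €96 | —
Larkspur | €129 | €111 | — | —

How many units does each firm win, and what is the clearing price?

All unit-bids, highest first — top 11: 129 (Larkspur-1), 125 (Vantage-1), 123 (Talon-1), 118 (Helix-1), 116 (Vantage-2), 114 (Helix-2), 111 (Larkspur-2), 109 (Talon-2), 96 (Vantage-3), 92 (Talon-3), 72 (Talon-4)
The (k+1)-th unit-bid is €69.
Allocation: Helix 2, Larkspur 2, Talon 4, Vantage 3.

Helix 2, Larkspur 2, Talon 4, Vantage 3; clearing price €69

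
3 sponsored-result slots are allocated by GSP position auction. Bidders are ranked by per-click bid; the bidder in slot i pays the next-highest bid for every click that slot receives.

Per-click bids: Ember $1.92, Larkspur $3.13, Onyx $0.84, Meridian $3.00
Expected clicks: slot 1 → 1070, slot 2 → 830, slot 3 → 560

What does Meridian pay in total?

Meridian pays $1593.60

Per-click bids in order: $3.13 (Larkspur) > $3.00 (Meridian) > $1.92 (Ember) > $0.84 (Onyx)
Meridian holds slot 2 → pays next bid $1.92 × 830 clicks = $1593.60.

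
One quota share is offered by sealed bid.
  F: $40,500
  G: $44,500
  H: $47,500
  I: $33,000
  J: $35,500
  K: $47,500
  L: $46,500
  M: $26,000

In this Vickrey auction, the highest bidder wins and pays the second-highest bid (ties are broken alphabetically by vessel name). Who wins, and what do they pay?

Bids ranked: 47,500 (H) > 47,500 (K) > 46,500 (L) > 44,500 (G) > 40,500 (F) > 35,500 (J) > …
Tie at $47,500 → H wins by tie-break.
H wins with the highest bid; price is set by the runner-up at $47,500.

H pays $47,500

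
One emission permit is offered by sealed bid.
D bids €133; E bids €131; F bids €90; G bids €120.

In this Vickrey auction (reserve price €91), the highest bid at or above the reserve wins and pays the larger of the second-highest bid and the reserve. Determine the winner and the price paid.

D pays €131

Rule: the highest bid at or above the reserve wins and pays the larger of the second-highest bid and the reserve.
Bids ranked: 133 (D) > 131 (E) > 120 (G) > 90 (F)
Highest eligible bid: D at €133.
Second-highest bid €131 exceeds the reserve €91 → payment €131.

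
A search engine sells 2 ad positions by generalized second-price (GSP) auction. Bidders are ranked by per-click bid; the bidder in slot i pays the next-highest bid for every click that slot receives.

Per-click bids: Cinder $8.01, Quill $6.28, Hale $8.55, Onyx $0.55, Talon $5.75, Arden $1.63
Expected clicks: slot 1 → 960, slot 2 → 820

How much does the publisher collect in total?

Per-click bids in order: $8.55 (Hale) > $8.01 (Cinder) > $6.28 (Quill) > …
Slot 1: Hale pays $8.01 × 960 = $7689.60
Slot 2: Cinder pays $6.28 × 820 = $5149.60
Total = $12839.20

Total revenue: $12839.20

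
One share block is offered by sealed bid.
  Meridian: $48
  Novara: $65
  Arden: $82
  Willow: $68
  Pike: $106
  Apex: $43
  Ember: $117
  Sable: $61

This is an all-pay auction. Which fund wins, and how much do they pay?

Ember pays $117

Sorting bids: 117 (Ember) > 106 (Pike) > 82 (Arden) > 68 (Willow) > 65 (Novara) > 61 (Sable) > …
Ember wins with the top bid; all bids are sunk regardless.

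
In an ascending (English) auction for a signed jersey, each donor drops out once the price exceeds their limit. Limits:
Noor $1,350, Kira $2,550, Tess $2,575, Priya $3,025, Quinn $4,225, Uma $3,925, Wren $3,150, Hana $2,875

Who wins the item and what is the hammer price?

Ascending (English) auction: the price rises until one bidder remains; the winner pays the price at which the last rival dropped out.
Sorting limits: 4,225 (Quinn) > 3,925 (Uma) > 3,150 (Wren) > 3,025 (Priya) > 2,875 (Hana) > 2,575 (Tess) > …
Bidding ends when Uma exits at $3,925; Quinn takes it.

Quinn wins at $3,925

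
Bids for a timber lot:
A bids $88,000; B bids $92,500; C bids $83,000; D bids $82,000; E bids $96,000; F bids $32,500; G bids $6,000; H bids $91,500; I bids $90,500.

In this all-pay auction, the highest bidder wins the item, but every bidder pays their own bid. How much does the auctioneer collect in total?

Total revenue: $662,000

Sorting bids: 96,000 (E) > 92,500 (B) > 91,500 (H) > 90,500 (I) > 88,000 (A) > 83,000 (C) > …
E wins with the top bid; all bids are sunk regardless.
Every bidder forfeits their bid regardless of winning.
Revenue = 88,000 + 92,500 + 83,000 + 82,000 + 96,000 + 32,500 + 6,000 + 91,500 + 90,500 = $662,000.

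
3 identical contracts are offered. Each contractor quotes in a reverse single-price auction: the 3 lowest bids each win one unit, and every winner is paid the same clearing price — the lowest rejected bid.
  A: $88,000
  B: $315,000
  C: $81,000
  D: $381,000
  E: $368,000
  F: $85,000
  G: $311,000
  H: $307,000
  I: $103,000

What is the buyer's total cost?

Total cost: $309,000

Bids ranked low→high: 81,000 (C), 85,000 (F), 88,000 (A), 103,000 (I), 307,000 (H), …
The 3 lowest are C, F, A.
First losing bid is I's $103,000, which sets the uniform price.
Total cost = 3 × $103,000 = $309,000.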